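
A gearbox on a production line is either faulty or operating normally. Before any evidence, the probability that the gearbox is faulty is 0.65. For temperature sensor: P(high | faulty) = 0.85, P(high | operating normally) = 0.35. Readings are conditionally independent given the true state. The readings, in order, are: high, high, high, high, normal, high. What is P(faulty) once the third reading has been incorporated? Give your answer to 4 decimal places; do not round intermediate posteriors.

After 'high': P(faulty) = 0.85·0.6500 / (0.85·0.6500 + 0.35·0.3500) ≈ 0.8185
After 'high': P(faulty) = 0.85·0.8185 / (0.85·0.8185 + 0.35·0.1815) ≈ 0.9163
After 'high': P(faulty) = 0.85·0.9163 / (0.85·0.9163 + 0.35·0.0837) ≈ 0.9638

0.9638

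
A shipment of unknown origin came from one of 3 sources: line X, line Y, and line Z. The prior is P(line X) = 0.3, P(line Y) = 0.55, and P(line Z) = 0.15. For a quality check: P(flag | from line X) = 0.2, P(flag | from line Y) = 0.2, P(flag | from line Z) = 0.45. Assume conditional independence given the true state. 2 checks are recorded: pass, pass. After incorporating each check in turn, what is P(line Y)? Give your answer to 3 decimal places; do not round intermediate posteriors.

After 'pass': normaliser = 0.8·0.3000 + 0.8·0.5500 + 0.55·0.1500; P(line X) ≈ 0.3148, P(line Y) ≈ 0.5770, P(line Z) ≈ 0.1082
After 'pass': normaliser = 0.8·0.3148 + 0.8·0.5770 + 0.55·0.1082; P(line X) ≈ 0.3258, P(line Y) ≈ 0.5972, P(line Z) ≈ 0.0770

0.597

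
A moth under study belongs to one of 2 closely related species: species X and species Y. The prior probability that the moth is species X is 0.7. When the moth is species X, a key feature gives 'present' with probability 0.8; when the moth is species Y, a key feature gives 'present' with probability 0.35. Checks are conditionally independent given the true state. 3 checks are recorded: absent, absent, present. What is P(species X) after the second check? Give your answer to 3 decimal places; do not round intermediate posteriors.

0.181

Apply Bayes' rule sequentially, carrying P(species X) forward.
After 'absent': P(species X) = 0.2·0.7000 / (0.2·0.7000 + 0.65·0.3000) ≈ 0.4179
After 'absent': P(species X) = 0.2·0.4179 / (0.2·0.4179 + 0.65·0.5821) ≈ 0.1809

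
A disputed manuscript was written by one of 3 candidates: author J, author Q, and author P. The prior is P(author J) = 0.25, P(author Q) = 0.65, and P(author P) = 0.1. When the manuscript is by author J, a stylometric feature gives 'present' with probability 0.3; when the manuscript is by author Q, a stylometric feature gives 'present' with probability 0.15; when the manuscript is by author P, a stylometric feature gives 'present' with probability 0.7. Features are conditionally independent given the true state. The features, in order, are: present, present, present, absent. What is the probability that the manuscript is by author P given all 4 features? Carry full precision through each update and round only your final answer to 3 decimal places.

After 'present': normaliser = 0.3·0.2500 + 0.15·0.6500 + 0.7·0.1000; P(author J) ≈ 0.3093, P(author Q) ≈ 0.4021, P(author P) ≈ 0.2887
After 'present': normaliser = 0.3·0.3093 + 0.15·0.4021 + 0.7·0.2887; P(author J) ≈ 0.2612, P(author Q) ≈ 0.1698, P(author P) ≈ 0.5689
After 'present': normaliser = 0.3·0.2612 + 0.15·0.1698 + 0.7·0.5689; P(author J) ≈ 0.1561, P(author Q) ≈ 0.0507, P(author P) ≈ 0.7932
After 'absent': normaliser = 0.7·0.1561 + 0.85·0.0507 + 0.3·0.7932; P(author J) ≈ 0.2799, P(author Q) ≈ 0.1105, P(author P) ≈ 0.6096

0.610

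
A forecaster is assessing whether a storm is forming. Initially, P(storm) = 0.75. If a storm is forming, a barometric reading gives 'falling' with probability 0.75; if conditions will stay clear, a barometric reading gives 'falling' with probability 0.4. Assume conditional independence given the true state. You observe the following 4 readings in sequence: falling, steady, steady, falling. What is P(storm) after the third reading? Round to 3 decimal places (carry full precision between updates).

0.494

Each posterior becomes the prior for the next update.
After 'falling': P(storm) = 0.75·0.7500 / (0.75·0.7500 + 0.4·0.2500) ≈ 0.8491
After 'steady': P(storm) = 0.25·0.8491 / (0.25·0.8491 + 0.6·0.1509) ≈ 0.7009
After 'steady': P(storm) = 0.25·0.7009 / (0.25·0.7009 + 0.6·0.2991) ≈ 0.4941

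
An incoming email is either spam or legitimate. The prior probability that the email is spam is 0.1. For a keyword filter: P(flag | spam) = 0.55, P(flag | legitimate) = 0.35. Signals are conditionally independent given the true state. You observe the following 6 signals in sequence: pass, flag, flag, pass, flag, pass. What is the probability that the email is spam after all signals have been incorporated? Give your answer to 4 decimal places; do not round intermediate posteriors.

0.1252

After 'pass': P(spam) = 0.45·0.1000 / (0.45·0.1000 + 0.65·0.9000) ≈ 0.0714
After 'flag': P(spam) = 0.55·0.0714 / (0.55·0.0714 + 0.35·0.9286) ≈ 0.1078
After 'flag': P(spam) = 0.55·0.1078 / (0.55·0.1078 + 0.35·0.8922) ≈ 0.1596
After 'pass': P(spam) = 0.45·0.1596 / (0.45·0.1596 + 0.65·0.8404) ≈ 0.1162
After 'flag': P(spam) = 0.55·0.1162 / (0.55·0.1162 + 0.35·0.8838) ≈ 0.1713
After 'pass': P(spam) = 0.45·0.1713 / (0.45·0.1713 + 0.65·0.8287) ≈ 0.1252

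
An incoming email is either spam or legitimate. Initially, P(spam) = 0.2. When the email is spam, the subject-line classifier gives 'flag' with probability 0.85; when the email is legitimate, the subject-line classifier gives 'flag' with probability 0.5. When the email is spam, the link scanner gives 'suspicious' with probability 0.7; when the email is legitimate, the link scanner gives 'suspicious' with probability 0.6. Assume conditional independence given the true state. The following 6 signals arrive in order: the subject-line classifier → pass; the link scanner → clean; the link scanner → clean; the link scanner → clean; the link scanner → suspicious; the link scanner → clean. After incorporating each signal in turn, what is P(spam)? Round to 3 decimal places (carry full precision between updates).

0.027

After the subject-line classifier='pass': P(spam) = 0.15·0.2000 / (0.15·0.2000 + 0.5·0.8000) ≈ 0.0698
After the link scanner='clean': P(spam) = 0.3·0.0698 / (0.3·0.0698 + 0.4·0.9302) ≈ 0.0533
After the link scanner='clean': P(spam) = 0.3·0.0533 / (0.3·0.0533 + 0.4·0.9467) ≈ 0.0405
After the link scanner='clean': P(spam) = 0.3·0.0405 / (0.3·0.0405 + 0.4·0.9595) ≈ 0.0307
After the link scanner='suspicious': P(spam) = 0.7·0.0307 / (0.7·0.0307 + 0.6·0.9693) ≈ 0.0356
After the link scanner='clean': P(spam) = 0.3·0.0356 / (0.3·0.0356 + 0.4·0.9644) ≈ 0.0269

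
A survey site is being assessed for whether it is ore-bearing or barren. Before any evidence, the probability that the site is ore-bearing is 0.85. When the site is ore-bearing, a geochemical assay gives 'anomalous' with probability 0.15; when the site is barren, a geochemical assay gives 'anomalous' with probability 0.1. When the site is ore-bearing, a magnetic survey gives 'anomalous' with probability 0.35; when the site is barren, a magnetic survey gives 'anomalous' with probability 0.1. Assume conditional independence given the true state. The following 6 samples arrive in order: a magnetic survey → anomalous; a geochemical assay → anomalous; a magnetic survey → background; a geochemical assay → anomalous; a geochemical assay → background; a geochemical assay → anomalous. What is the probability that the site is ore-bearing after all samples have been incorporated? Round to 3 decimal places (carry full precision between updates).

After a magnetic survey='anomalous': P(ore) = 0.35·0.8500 / (0.35·0.8500 + 0.1·0.1500) ≈ 0.9520
After a geochemical assay='anomalous': P(ore) = 0.15·0.9520 / (0.15·0.9520 + 0.1·0.0480) ≈ 0.9675
After a magnetic survey='background': P(ore) = 0.65·0.9675 / (0.65·0.9675 + 0.9·0.0325) ≈ 0.9555
After a geochemical assay='anomalous': P(ore) = 0.15·0.9555 / (0.15·0.9555 + 0.1·0.0445) ≈ 0.9699
After a geochemical assay='background': P(ore) = 0.85·0.9699 / (0.85·0.9699 + 0.9·0.0301) ≈ 0.9682
After a geochemical assay='anomalous': P(ore) = 0.15·0.9682 / (0.15·0.9682 + 0.1·0.0318) ≈ 0.9786

0.979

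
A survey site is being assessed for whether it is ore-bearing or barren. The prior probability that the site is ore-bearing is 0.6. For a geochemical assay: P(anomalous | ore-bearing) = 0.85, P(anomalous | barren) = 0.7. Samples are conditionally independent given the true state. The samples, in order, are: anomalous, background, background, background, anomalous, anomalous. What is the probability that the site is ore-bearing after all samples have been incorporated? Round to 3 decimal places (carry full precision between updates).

After 'anomalous': P(ore) = 0.85·0.6000 / (0.85·0.6000 + 0.7·0.4000) ≈ 0.6456
After 'background': P(ore) = 0.15·0.6456 / (0.15·0.6456 + 0.3·0.3544) ≈ 0.4766
After 'background': P(ore) = 0.15·0.4766 / (0.15·0.4766 + 0.3·0.5234) ≈ 0.3129
After 'background': P(ore) = 0.15·0.3129 / (0.15·0.3129 + 0.3·0.6871) ≈ 0.1855
After 'anomalous': P(ore) = 0.85·0.1855 / (0.85·0.1855 + 0.7·0.8145) ≈ 0.2166
After 'anomalous': P(ore) = 0.85·0.2166 / (0.85·0.2166 + 0.7·0.7834) ≈ 0.2513

0.251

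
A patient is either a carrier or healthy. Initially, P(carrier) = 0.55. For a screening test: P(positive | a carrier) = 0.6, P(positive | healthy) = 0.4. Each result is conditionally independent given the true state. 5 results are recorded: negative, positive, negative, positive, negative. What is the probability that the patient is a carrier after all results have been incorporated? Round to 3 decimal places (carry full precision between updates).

After 'negative': P(carrier) = 0.4·0.5500 / (0.4·0.5500 + 0.6·0.4500) ≈ 0.4490
After 'positive': P(carrier) = 0.6·0.4490 / (0.6·0.4490 + 0.4·0.5510) ≈ 0.5500
After 'negative': P(carrier) = 0.4·0.5500 / (0.4·0.5500 + 0.6·0.4500) ≈ 0.4490
After 'positive': P(carrier) = 0.6·0.4490 / (0.6·0.4490 + 0.4·0.5510) ≈ 0.5500
After 'negative': P(carrier) = 0.4·0.5500 / (0.4·0.5500 + 0.6·0.4500) ≈ 0.4490

0.449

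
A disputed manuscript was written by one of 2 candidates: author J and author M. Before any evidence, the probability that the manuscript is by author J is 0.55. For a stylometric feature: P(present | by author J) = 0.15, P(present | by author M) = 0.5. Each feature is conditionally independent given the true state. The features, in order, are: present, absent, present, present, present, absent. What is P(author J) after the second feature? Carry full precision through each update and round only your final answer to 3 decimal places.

0.384

After 'present': P(author J) = 0.15·0.5500 / (0.15·0.5500 + 0.5·0.4500) ≈ 0.2683
After 'absent': P(author J) = 0.85·0.2683 / (0.85·0.2683 + 0.5·0.7317) ≈ 0.3840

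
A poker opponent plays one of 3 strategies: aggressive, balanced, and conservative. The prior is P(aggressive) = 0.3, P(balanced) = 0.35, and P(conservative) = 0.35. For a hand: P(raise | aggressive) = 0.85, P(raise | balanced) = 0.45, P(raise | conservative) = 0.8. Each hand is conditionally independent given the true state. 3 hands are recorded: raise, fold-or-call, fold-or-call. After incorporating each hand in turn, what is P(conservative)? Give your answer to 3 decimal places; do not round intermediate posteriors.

After 'raise': normaliser = 0.85·0.3000 + 0.45·0.3500 + 0.8·0.3500; P(aggressive) ≈ 0.3682, P(balanced) ≈ 0.2274, P(conservative) ≈ 0.4043
After 'fold-or-call': normaliser = 0.15·0.3682 + 0.55·0.2274 + 0.2·0.4043; P(aggressive) ≈ 0.2115, P(balanced) ≈ 0.4789, P(conservative) ≈ 0.3096
After 'fold-or-call': normaliser = 0.15·0.2115 + 0.55·0.4789 + 0.2·0.3096; P(aggressive) ≈ 0.0888, P(balanced) ≈ 0.7377, P(conservative) ≈ 0.1734

0.173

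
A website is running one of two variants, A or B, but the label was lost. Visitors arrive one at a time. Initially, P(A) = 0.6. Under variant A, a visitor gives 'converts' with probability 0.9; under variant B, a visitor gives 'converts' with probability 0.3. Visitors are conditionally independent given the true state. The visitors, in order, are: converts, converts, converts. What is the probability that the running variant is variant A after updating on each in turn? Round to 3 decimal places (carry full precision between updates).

After 'converts': P(A) = 0.9·0.6000 / (0.9·0.6000 + 0.3·0.4000) ≈ 0.8182
After 'converts': P(A) = 0.9·0.8182 / (0.9·0.8182 + 0.3·0.1818) ≈ 0.9310
After 'converts': P(A) = 0.9·0.9310 / (0.9·0.9310 + 0.3·0.0690) ≈ 0.9759

0.976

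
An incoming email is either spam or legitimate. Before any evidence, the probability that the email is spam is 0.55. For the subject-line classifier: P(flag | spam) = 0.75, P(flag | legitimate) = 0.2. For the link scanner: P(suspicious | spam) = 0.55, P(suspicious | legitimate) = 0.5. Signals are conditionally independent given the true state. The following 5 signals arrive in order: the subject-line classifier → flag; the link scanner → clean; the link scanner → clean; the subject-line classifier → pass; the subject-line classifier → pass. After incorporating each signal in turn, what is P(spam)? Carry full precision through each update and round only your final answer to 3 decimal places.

0.266

After the subject-line classifier='flag': P(spam) = 0.75·0.5500 / (0.75·0.5500 + 0.2·0.4500) ≈ 0.8209
After the link scanner='clean': P(spam) = 0.45·0.8209 / (0.45·0.8209 + 0.5·0.1791) ≈ 0.8049
After the link scanner='clean': P(spam) = 0.45·0.8049 / (0.45·0.8049 + 0.5·0.1951) ≈ 0.7878
After the subject-line classifier='pass': P(spam) = 0.25·0.7878 / (0.25·0.7878 + 0.8·0.2122) ≈ 0.5371
After the subject-line classifier='pass': P(spam) = 0.25·0.5371 / (0.25·0.5371 + 0.8·0.4629) ≈ 0.2661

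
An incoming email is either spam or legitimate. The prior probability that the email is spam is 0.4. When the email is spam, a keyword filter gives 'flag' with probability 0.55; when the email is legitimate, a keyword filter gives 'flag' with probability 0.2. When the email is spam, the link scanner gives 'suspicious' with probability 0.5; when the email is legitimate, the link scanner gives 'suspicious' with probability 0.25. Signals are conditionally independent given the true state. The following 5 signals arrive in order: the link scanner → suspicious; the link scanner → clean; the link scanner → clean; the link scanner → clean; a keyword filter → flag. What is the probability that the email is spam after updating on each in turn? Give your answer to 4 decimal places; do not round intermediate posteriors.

0.5207

Apply Bayes' rule sequentially, carrying P(spam) forward.
After the link scanner='suspicious': P(spam) = 0.5·0.4000 / (0.5·0.4000 + 0.25·0.6000) ≈ 0.5714
After the link scanner='clean': P(spam) = 0.5·0.5714 / (0.5·0.5714 + 0.75·0.4286) ≈ 0.4706
After the link scanner='clean': P(spam) = 0.5·0.4706 / (0.5·0.4706 + 0.75·0.5294) ≈ 0.3721
After the link scanner='clean': P(spam) = 0.5·0.3721 / (0.5·0.3721 + 0.75·0.6279) ≈ 0.2832
After a keyword filter='flag': P(spam) = 0.55·0.2832 / (0.55·0.2832 + 0.2·0.7168) ≈ 0.5207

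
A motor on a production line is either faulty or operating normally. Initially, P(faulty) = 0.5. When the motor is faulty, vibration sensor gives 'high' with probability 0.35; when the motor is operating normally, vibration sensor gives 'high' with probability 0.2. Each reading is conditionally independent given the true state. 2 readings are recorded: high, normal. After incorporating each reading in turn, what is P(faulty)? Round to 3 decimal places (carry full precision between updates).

After 'high': P(faulty) = 0.35·0.5000 / (0.35·0.5000 + 0.2·0.5000) ≈ 0.6364
After 'normal': P(faulty) = 0.65·0.6364 / (0.65·0.6364 + 0.8·0.3636) ≈ 0.5871

0.587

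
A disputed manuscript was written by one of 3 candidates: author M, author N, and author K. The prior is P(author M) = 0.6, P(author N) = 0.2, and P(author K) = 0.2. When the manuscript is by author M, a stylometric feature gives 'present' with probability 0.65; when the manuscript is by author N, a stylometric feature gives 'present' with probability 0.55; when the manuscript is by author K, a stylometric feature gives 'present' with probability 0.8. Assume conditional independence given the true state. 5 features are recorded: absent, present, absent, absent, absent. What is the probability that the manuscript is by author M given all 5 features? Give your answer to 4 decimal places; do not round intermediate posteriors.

After 'absent': normaliser = 0.35·0.6000 + 0.45·0.2000 + 0.2·0.2000; P(author M) ≈ 0.6176, P(author N) ≈ 0.2647, P(author K) ≈ 0.1176
After 'present': normaliser = 0.65·0.6176 + 0.55·0.2647 + 0.8·0.1176; P(author M) ≈ 0.6261, P(author N) ≈ 0.2271, P(author K) ≈ 0.1468
After 'absent': normaliser = 0.35·0.6261 + 0.45·0.2271 + 0.2·0.1468; P(author M) ≈ 0.6249, P(author N) ≈ 0.2914, P(author K) ≈ 0.0837
After 'absent': normaliser = 0.35·0.6249 + 0.45·0.2914 + 0.2·0.0837; P(author M) ≈ 0.5967, P(author N) ≈ 0.3577, P(author K) ≈ 0.0457
After 'absent': normaliser = 0.35·0.5967 + 0.45·0.3577 + 0.2·0.0457; P(author M) ≈ 0.5511, P(author N) ≈ 0.4248, P(author K) ≈ 0.0241

0.5511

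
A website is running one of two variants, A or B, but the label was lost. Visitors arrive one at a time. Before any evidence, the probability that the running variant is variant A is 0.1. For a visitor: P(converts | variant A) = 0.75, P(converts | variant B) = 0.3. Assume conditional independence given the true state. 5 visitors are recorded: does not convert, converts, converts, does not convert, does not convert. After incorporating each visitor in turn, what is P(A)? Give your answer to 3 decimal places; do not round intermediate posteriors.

0.031

After 'does not convert': P(A) = 0.25·0.1000 / (0.25·0.1000 + 0.7·0.9000) ≈ 0.0382
After 'converts': P(A) = 0.75·0.0382 / (0.75·0.0382 + 0.3·0.9618) ≈ 0.0903
After 'converts': P(A) = 0.75·0.0903 / (0.75·0.0903 + 0.3·0.9097) ≈ 0.1987
After 'does not convert': P(A) = 0.25·0.1987 / (0.25·0.1987 + 0.7·0.8013) ≈ 0.0814
After 'does not convert': P(A) = 0.25·0.0814 / (0.25·0.0814 + 0.7·0.9186) ≈ 0.0307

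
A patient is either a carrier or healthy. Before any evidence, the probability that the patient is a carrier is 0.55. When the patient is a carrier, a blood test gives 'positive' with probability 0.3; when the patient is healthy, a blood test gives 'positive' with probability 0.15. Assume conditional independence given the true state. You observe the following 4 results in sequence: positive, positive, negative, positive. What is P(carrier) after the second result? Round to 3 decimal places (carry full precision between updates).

0.830

After 'positive': P(carrier) = 0.3·0.5500 / (0.3·0.5500 + 0.15·0.4500) ≈ 0.7097
After 'positive': P(carrier) = 0.3·0.7097 / (0.3·0.7097 + 0.15·0.2903) ≈ 0.8302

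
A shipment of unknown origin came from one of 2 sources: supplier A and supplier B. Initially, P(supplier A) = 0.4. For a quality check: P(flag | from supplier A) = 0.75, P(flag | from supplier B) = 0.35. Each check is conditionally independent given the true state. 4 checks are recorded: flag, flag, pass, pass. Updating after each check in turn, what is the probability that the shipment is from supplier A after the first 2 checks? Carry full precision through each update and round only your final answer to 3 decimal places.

0.754

After 'flag': P(supplier A) = 0.75·0.4000 / (0.75·0.4000 + 0.35·0.6000) ≈ 0.5882
After 'flag': P(supplier A) = 0.75·0.5882 / (0.75·0.5882 + 0.35·0.4118) ≈ 0.7538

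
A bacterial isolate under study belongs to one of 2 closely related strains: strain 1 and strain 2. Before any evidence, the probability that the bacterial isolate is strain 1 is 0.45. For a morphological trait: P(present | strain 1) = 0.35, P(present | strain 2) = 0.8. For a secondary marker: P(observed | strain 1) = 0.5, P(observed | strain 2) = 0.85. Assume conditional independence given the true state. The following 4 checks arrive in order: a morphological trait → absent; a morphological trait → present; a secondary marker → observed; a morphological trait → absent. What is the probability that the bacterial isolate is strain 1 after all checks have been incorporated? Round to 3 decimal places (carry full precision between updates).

0.690

Each posterior becomes the prior for the next update.
After a morphological trait='absent': P(strain 1) = 0.65·0.4500 / (0.65·0.4500 + 0.2·0.5500) ≈ 0.7267
After a morphological trait='present': P(strain 1) = 0.35·0.7267 / (0.35·0.7267 + 0.8·0.2733) ≈ 0.5378
After a secondary marker='observed': P(strain 1) = 0.5·0.5378 / (0.5·0.5378 + 0.85·0.4622) ≈ 0.4063
After a morphological trait='absent': P(strain 1) = 0.65·0.4063 / (0.65·0.4063 + 0.2·0.5937) ≈ 0.6898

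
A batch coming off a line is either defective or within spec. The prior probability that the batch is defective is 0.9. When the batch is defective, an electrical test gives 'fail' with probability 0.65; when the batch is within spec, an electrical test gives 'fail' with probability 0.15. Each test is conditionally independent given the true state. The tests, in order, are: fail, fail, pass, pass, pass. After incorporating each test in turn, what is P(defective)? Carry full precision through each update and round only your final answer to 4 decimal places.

0.9219

After 'fail': P(defective) = 0.65·0.9000 / (0.65·0.9000 + 0.15·0.1000) ≈ 0.9750
After 'fail': P(defective) = 0.65·0.9750 / (0.65·0.9750 + 0.15·0.0250) ≈ 0.9941
After 'pass': P(defective) = 0.35·0.9941 / (0.35·0.9941 + 0.85·0.0059) ≈ 0.9858
After 'pass': P(defective) = 0.35·0.9858 / (0.35·0.9858 + 0.85·0.0142) ≈ 0.9663
After 'pass': P(defective) = 0.35·0.9663 / (0.35·0.9663 + 0.85·0.0337) ≈ 0.9219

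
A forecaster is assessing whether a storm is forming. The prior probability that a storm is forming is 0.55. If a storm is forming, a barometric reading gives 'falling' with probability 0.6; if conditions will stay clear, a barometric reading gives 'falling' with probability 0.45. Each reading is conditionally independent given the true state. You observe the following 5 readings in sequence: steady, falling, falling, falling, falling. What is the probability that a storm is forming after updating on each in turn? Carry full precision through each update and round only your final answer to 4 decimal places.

0.7375

After 'steady': P(storm) = 0.4·0.5500 / (0.4·0.5500 + 0.55·0.4500) ≈ 0.4706
After 'falling': P(storm) = 0.6·0.4706 / (0.6·0.4706 + 0.45·0.5294) ≈ 0.5424
After 'falling': P(storm) = 0.6·0.5424 / (0.6·0.5424 + 0.45·0.4576) ≈ 0.6124
After 'falling': P(storm) = 0.6·0.6124 / (0.6·0.6124 + 0.45·0.3876) ≈ 0.6781
After 'falling': P(storm) = 0.6·0.6781 / (0.6·0.6781 + 0.45·0.3219) ≈ 0.7375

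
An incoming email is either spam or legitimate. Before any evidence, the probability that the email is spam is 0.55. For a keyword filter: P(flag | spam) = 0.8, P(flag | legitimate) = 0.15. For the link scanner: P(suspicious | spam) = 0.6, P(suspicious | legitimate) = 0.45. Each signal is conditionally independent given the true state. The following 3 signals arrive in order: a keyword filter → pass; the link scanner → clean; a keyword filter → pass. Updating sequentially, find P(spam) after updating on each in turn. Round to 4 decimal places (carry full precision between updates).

0.0469

After a keyword filter='pass': P(spam) = 0.2·0.5500 / (0.2·0.5500 + 0.85·0.4500) ≈ 0.2234
After the link scanner='clean': P(spam) = 0.4·0.2234 / (0.4·0.2234 + 0.55·0.7766) ≈ 0.1730
After a keyword filter='pass': P(spam) = 0.2·0.1730 / (0.2·0.1730 + 0.85·0.8270) ≈ 0.0469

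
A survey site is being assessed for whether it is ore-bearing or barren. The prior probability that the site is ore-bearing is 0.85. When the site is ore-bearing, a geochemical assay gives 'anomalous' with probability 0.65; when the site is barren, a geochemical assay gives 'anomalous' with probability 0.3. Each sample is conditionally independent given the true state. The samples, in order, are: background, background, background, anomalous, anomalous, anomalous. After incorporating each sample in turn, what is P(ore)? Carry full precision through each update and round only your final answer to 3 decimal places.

0.878

Apply Bayes' rule sequentially, carrying P(ore) forward.
After 'background': P(ore) = 0.35·0.8500 / (0.35·0.8500 + 0.7·0.1500) ≈ 0.7391
After 'background': P(ore) = 0.35·0.7391 / (0.35·0.7391 + 0.7·0.2609) ≈ 0.5862
After 'background': P(ore) = 0.35·0.5862 / (0.35·0.5862 + 0.7·0.4138) ≈ 0.4146
After 'anomalous': P(ore) = 0.65·0.4146 / (0.65·0.4146 + 0.3·0.5854) ≈ 0.6055
After 'anomalous': P(ore) = 0.65·0.6055 / (0.65·0.6055 + 0.3·0.3945) ≈ 0.7688
After 'anomalous': P(ore) = 0.65·0.7688 / (0.65·0.7688 + 0.3·0.2312) ≈ 0.8781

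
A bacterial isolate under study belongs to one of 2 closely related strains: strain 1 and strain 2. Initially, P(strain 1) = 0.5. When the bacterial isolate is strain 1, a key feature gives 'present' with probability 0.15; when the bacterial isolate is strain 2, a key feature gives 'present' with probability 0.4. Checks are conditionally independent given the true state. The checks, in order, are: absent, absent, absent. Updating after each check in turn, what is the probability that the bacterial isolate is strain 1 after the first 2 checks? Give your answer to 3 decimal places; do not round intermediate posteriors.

After 'absent': P(strain 1) = 0.85·0.5000 / (0.85·0.5000 + 0.6·0.5000) ≈ 0.5862
After 'absent': P(strain 1) = 0.85·0.5862 / (0.85·0.5862 + 0.6·0.4138) ≈ 0.6674

0.667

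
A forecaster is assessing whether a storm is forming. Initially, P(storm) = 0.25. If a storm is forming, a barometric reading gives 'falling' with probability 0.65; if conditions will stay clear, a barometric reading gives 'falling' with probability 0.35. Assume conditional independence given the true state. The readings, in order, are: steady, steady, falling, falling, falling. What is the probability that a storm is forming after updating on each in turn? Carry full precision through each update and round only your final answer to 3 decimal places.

0.382

After 'steady': P(storm) = 0.35·0.2500 / (0.35·0.2500 + 0.65·0.7500) ≈ 0.1522
After 'steady': P(storm) = 0.35·0.1522 / (0.35·0.1522 + 0.65·0.8478) ≈ 0.0881
After 'falling': P(storm) = 0.65·0.0881 / (0.65·0.0881 + 0.35·0.9119) ≈ 0.1522
After 'falling': P(storm) = 0.65·0.1522 / (0.65·0.1522 + 0.35·0.8478) ≈ 0.2500
After 'falling': P(storm) = 0.65·0.2500 / (0.65·0.2500 + 0.35·0.7500) ≈ 0.3824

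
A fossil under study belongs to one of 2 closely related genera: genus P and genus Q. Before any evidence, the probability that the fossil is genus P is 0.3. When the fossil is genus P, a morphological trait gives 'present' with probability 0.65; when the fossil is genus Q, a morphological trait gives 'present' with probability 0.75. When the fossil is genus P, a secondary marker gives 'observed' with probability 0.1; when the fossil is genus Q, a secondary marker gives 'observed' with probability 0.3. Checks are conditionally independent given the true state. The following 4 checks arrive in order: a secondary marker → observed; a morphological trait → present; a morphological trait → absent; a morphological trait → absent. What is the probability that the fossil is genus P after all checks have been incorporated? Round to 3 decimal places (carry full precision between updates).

Each posterior becomes the prior for the next update.
After a secondary marker='observed': P(genus P) = 0.1·0.3000 / (0.1·0.3000 + 0.3·0.7000) ≈ 0.1250
After a morphological trait='present': P(genus P) = 0.65·0.1250 / (0.65·0.1250 + 0.75·0.8750) ≈ 0.1102
After a morphological trait='absent': P(genus P) = 0.35·0.1102 / (0.35·0.1102 + 0.25·0.8898) ≈ 0.1477
After a morphological trait='absent': P(genus P) = 0.35·0.1477 / (0.35·0.1477 + 0.25·0.8523) ≈ 0.1953

0.195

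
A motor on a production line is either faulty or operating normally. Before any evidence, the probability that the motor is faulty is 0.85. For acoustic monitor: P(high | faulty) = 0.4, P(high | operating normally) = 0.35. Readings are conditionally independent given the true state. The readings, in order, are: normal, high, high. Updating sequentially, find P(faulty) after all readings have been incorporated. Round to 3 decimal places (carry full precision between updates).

Apply Bayes' rule sequentially, carrying P(faulty) forward.
After 'normal': P(faulty) = 0.6·0.8500 / (0.6·0.8500 + 0.65·0.1500) ≈ 0.8395
After 'high': P(faulty) = 0.4·0.8395 / (0.4·0.8395 + 0.35·0.1605) ≈ 0.8567
After 'high': P(faulty) = 0.4·0.8567 / (0.4·0.8567 + 0.35·0.1433) ≈ 0.8723

0.872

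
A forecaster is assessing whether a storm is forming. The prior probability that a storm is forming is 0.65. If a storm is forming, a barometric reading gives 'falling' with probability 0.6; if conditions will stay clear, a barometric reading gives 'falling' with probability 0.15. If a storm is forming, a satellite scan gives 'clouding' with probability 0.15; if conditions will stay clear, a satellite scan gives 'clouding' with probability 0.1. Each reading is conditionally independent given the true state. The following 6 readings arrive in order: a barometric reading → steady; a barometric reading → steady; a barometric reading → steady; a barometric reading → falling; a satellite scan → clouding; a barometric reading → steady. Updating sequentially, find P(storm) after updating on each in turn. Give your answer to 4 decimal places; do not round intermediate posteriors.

0.3534

After a barometric reading='steady': P(storm) = 0.4·0.6500 / (0.4·0.6500 + 0.85·0.3500) ≈ 0.4664
After a barometric reading='steady': P(storm) = 0.4·0.4664 / (0.4·0.4664 + 0.85·0.5336) ≈ 0.2914
After a barometric reading='steady': P(storm) = 0.4·0.2914 / (0.4·0.2914 + 0.85·0.7086) ≈ 0.1622
After a barometric reading='falling': P(storm) = 0.6·0.1622 / (0.6·0.1622 + 0.15·0.8378) ≈ 0.4364
After a satellite scan='clouding': P(storm) = 0.15·0.4364 / (0.15·0.4364 + 0.1·0.5636) ≈ 0.5373
After a barometric reading='steady': P(storm) = 0.4·0.5373 / (0.4·0.5373 + 0.85·0.4627) ≈ 0.3534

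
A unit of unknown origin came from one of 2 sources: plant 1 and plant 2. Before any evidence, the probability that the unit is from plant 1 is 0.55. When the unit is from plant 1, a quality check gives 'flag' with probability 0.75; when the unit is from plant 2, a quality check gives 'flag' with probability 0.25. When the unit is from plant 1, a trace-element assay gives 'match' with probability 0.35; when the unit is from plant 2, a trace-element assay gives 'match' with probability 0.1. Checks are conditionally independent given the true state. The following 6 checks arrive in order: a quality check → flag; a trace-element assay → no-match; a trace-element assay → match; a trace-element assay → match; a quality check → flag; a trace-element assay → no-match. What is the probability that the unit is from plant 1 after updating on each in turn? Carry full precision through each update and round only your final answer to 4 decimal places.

0.9860

After a quality check='flag': P(plant 1) = 0.75·0.5500 / (0.75·0.5500 + 0.25·0.4500) ≈ 0.7857
After a trace-element assay='no-match': P(plant 1) = 0.65·0.7857 / (0.65·0.7857 + 0.9·0.2143) ≈ 0.7259
After a trace-element assay='match': P(plant 1) = 0.35·0.7259 / (0.35·0.7259 + 0.1·0.2741) ≈ 0.9026
After a trace-element assay='match': P(plant 1) = 0.35·0.9026 / (0.35·0.9026 + 0.1·0.0974) ≈ 0.9701
After a quality check='flag': P(plant 1) = 0.75·0.9701 / (0.75·0.9701 + 0.25·0.0299) ≈ 0.9898
After a trace-element assay='no-match': P(plant 1) = 0.65·0.9898 / (0.65·0.9898 + 0.9·0.0102) ≈ 0.9860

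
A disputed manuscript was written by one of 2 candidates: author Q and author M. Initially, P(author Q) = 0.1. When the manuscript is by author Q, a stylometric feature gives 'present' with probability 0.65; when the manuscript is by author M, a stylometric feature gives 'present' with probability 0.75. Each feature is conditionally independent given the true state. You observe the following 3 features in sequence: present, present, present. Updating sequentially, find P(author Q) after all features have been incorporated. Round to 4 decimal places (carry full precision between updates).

After 'present': P(author Q) = 0.65·0.1000 / (0.65·0.1000 + 0.75·0.9000) ≈ 0.0878
After 'present': P(author Q) = 0.65·0.0878 / (0.65·0.0878 + 0.75·0.9122) ≈ 0.0770
After 'present': P(author Q) = 0.65·0.0770 / (0.65·0.0770 + 0.75·0.9230) ≈ 0.0675

0.0675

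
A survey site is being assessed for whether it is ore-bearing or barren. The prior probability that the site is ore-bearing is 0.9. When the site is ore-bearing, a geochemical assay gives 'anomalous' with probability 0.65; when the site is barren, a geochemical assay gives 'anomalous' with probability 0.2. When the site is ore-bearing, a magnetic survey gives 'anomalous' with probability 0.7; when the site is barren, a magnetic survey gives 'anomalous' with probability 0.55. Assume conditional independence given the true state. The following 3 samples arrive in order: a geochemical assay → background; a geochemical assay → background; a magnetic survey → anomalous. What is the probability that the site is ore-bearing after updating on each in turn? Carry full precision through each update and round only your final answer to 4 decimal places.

0.6868

Each posterior becomes the prior for the next update.
After a geochemical assay='background': P(ore) = 0.35·0.9000 / (0.35·0.9000 + 0.8·0.1000) ≈ 0.7975
After a geochemical assay='background': P(ore) = 0.35·0.7975 / (0.35·0.7975 + 0.8·0.2025) ≈ 0.6327
After a magnetic survey='anomalous': P(ore) = 0.7·0.6327 / (0.7·0.6327 + 0.55·0.3673) ≈ 0.6868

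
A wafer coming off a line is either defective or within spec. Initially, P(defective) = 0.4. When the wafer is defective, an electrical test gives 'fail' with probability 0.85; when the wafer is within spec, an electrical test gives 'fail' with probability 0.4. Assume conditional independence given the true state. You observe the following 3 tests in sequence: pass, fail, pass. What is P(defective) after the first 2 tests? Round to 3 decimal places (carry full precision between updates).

After 'pass': P(defective) = 0.15·0.4000 / (0.15·0.4000 + 0.6·0.6000) ≈ 0.1429
After 'fail': P(defective) = 0.85·0.1429 / (0.85·0.1429 + 0.4·0.8571) ≈ 0.2615

0.262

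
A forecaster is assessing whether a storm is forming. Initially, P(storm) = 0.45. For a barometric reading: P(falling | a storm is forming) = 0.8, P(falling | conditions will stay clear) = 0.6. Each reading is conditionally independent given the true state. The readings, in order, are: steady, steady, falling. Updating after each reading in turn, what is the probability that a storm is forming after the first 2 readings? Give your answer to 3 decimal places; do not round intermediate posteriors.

0.170

After 'steady': P(storm) = 0.2·0.4500 / (0.2·0.4500 + 0.4·0.5500) ≈ 0.2903
After 'steady': P(storm) = 0.2·0.2903 / (0.2·0.2903 + 0.4·0.7097) ≈ 0.1698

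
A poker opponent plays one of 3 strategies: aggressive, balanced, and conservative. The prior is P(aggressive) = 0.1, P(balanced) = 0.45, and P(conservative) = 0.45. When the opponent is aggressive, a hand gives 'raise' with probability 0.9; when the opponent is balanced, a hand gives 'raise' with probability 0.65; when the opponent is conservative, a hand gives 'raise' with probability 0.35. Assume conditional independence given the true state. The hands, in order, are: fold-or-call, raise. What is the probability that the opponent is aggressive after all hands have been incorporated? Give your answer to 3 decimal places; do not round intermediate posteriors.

0.042

After 'fold-or-call': normaliser = 0.1·0.1000 + 0.35·0.4500 + 0.65·0.4500; P(aggressive) ≈ 0.0217, P(balanced) ≈ 0.3424, P(conservative) ≈ 0.6359
After 'raise': normaliser = 0.9·0.0217 + 0.65·0.3424 + 0.35·0.6359; P(aggressive) ≈ 0.0421, P(balanced) ≈ 0.4789, P(conservative) ≈ 0.4789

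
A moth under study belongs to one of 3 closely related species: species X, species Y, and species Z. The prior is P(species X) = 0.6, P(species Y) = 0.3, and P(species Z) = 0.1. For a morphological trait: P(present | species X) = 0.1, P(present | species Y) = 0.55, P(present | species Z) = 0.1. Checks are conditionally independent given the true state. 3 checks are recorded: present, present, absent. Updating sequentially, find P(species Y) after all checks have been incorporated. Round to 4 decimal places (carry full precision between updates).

After 'present': normaliser = 0.1·0.6000 + 0.55·0.3000 + 0.1·0.1000; P(species X) ≈ 0.2553, P(species Y) ≈ 0.7021, P(species Z) ≈ 0.0426
After 'present': normaliser = 0.1·0.2553 + 0.55·0.7021 + 0.1·0.0426; P(species X) ≈ 0.0614, P(species Y) ≈ 0.9284, P(species Z) ≈ 0.0102
After 'absent': normaliser = 0.9·0.0614 + 0.45·0.9284 + 0.9·0.0102; P(species X) ≈ 0.1146, P(species Y) ≈ 0.8663, P(species Z) ≈ 0.0191

0.8663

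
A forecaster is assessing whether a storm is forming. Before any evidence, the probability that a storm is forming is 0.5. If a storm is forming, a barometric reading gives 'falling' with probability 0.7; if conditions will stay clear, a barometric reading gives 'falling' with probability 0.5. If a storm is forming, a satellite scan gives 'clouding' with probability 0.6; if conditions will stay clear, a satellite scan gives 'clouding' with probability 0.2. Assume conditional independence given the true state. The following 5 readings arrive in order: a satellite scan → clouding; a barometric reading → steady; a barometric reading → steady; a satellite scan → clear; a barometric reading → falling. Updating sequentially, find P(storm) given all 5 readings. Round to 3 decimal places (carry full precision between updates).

0.431

After a satellite scan='clouding': P(storm) = 0.6·0.5000 / (0.6·0.5000 + 0.2·0.5000) ≈ 0.7500
After a barometric reading='steady': P(storm) = 0.3·0.7500 / (0.3·0.7500 + 0.5·0.2500) ≈ 0.6429
After a barometric reading='steady': P(storm) = 0.3·0.6429 / (0.3·0.6429 + 0.5·0.3571) ≈ 0.5192
After a satellite scan='clear': P(storm) = 0.4·0.5192 / (0.4·0.5192 + 0.8·0.4808) ≈ 0.3506
After a barometric reading='falling': P(storm) = 0.7·0.3506 / (0.7·0.3506 + 0.5·0.6494) ≈ 0.4305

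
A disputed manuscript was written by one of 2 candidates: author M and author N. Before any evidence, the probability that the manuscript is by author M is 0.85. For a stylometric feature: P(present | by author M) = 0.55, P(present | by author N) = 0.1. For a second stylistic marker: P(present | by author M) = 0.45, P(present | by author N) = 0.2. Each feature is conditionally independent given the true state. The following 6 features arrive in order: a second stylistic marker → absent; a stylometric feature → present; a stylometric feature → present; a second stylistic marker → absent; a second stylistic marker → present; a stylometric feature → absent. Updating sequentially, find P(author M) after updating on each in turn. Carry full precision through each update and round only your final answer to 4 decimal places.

0.9891

Each posterior becomes the prior for the next update.
After a second stylistic marker='absent': P(author M) = 0.55·0.8500 / (0.55·0.8500 + 0.8·0.1500) ≈ 0.7957
After a stylometric feature='present': P(author M) = 0.55·0.7957 / (0.55·0.7957 + 0.1·0.2043) ≈ 0.9554
After a stylometric feature='present': P(author M) = 0.55·0.9554 / (0.55·0.9554 + 0.1·0.0446) ≈ 0.9916
After a second stylistic marker='absent': P(author M) = 0.55·0.9916 / (0.55·0.9916 + 0.8·0.0084) ≈ 0.9878
After a second stylistic marker='present': P(author M) = 0.45·0.9878 / (0.45·0.9878 + 0.2·0.0122) ≈ 0.9945
After a stylometric feature='absent': P(author M) = 0.45·0.9945 / (0.45·0.9945 + 0.9·0.0055) ≈ 0.9891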